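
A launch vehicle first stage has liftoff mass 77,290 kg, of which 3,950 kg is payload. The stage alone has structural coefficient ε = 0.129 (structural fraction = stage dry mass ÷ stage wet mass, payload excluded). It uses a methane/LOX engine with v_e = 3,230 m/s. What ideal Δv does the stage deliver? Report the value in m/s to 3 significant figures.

Stage wet mass = m₀ − payload = 77,290 − 3,950 = 73,340 kg.
Stage dry mass = ε × stage wet mass = 0.129 × 73,340 = 9,460.86 kg.
Burnout mass m_f = stage dry + payload = 9,460.86 + 3,950 = 13,410.86 kg.
From the ideal rocket equation, Δv = v_e · ln(77,290/13,410.86) = 3230.0 × ln(5.763) = 3230.0 × 1.7515 ≈ 5657 m/s.

Δv ≈ 5660 m/s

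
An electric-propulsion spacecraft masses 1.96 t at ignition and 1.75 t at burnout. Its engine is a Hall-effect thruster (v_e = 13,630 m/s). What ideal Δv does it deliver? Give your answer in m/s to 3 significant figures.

Δv = v_e · ln(m₀/m_f) = 13630.0 × ln(1.12) = 13630.0 × 0.1133 ≈ 1544.7 m/s.

Δv ≈ 1540 m/s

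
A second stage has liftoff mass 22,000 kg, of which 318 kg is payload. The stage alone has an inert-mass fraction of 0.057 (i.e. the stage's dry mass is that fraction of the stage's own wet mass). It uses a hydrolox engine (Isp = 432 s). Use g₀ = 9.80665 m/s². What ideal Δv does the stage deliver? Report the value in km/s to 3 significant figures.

Stage wet mass = m₀ − payload = 22,000 − 318 = 21,682 kg.
Stage dry mass = ε × stage wet mass = 0.057 × 21,682 = 1,235.87 kg.
Burnout mass m_f = stage dry + payload = 1,235.87 + 318 = 1,553.87 kg.
v_e = Isp · g₀ = 432 × 9.80665 = 4236.5 m/s.
Rocket equation: Δv = v_e · ln(22,000/1,553.87) = 4236.5 × ln(14.16) = 4236.5 × 2.6503 ≈ 11228 m/s.

Δv ≈ 11.2 km/s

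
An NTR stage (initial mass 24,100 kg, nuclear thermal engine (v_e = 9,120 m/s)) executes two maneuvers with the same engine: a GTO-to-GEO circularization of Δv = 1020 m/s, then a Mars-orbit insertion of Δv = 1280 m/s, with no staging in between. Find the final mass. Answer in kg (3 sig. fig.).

After the first burn: m = 24100 × exp(−1020/9120.0) = 24100 × 0.89419 = 21,550 kg.
After the second burn: m = 21,550 × exp(−1280/9120.0) = 21,550 × 0.86905 = 18,728 kg.

final mass ≈ 18700 kg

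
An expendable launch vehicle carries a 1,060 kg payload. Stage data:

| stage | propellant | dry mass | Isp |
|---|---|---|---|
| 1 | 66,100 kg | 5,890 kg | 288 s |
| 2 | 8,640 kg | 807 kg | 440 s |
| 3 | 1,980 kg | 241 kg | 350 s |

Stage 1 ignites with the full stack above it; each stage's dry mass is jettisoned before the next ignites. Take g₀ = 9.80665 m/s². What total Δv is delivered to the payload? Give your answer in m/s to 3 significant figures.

Ignition mass of stage 1 = 66,100+5,890 + 8,640+807 + 1,980+241 + 1,060 = 84,718 kg.
Stage 1: m₀ = 84,718 kg, m_f = 84,718 − 66,100 = 18,618 kg; Δv = 288×9.80665×ln(4.55) = 2824.3×1.5152 ≈ 4279 m/s.
Stage 2: m₀ = 12,728 kg, m_f = 12,728 − 8,640 = 4,088 kg; Δv = 440×9.80665×ln(3.114) = 4314.9×1.1357 ≈ 4901 m/s.
Stage 3: m₀ = 3,281 kg, m_f = 3,281 − 1,980 = 1,301 kg; Δv = 350×9.80665×ln(2.522) = 3432.3×0.9250 ≈ 3175 m/s.
Total Δv = 4279 + 4901 + 3175 = 12355 m/s.

Δv ≈ 12400 m/s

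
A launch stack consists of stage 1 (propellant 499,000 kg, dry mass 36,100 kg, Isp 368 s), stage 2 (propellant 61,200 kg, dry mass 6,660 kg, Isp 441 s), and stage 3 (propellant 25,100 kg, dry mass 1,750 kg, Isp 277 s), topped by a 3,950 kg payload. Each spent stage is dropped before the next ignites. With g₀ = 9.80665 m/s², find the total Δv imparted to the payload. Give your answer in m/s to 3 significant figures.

Ignition mass of stage 1 = 499,000+36,100 + 61,200+6,660 + 25,100+1,750 + 3,950 = 633,760 kg.
Stage 1: m₀ = 633,760 kg, m_f = 633,760 − 499,000 = 134,760 kg; Δv = 368×9.80665×ln(4.703) = 3608.8×1.5482 ≈ 5587 m/s.
Stage 2: m₀ = 98,660 kg, m_f = 98,660 − 61,200 = 37,460 kg; Δv = 441×9.80665×ln(2.634) = 4324.7×0.9684 ≈ 4188 m/s.
Stage 3: m₀ = 30,800 kg, m_f = 30,800 − 25,100 = 5,700 kg; Δv = 277×9.80665×ln(5.404) = 2716.4×1.6870 ≈ 4583 m/s.
Total Δv = 5587 + 4188 + 4583 = 14358 m/s.

Δv ≈ 14400 m/s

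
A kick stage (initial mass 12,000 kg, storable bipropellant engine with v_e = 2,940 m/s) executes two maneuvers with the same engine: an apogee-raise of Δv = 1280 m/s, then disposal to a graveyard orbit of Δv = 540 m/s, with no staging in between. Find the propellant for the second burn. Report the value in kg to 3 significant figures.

propellant for the second burn ≈ 1300 kg

After the first burn: m = 12000 × exp(−1280/2940.0) = 12000 × 0.64702 = 7,764.24 kg.
After the second burn: m = 7,764.24 × exp(−540/2940.0) = 7,764.24 × 0.83221 = 6,461.48 kg.
Second-burn propellant = 7,764.24 − 6,461.48 = 1,302.76 kg.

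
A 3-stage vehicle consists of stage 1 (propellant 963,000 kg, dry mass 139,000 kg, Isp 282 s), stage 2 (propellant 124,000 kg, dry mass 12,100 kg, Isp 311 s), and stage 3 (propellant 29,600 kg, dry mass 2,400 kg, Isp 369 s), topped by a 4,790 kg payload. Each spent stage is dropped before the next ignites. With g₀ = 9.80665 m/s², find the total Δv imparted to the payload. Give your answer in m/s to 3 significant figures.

Δv ≈ 13700 m/s

Ignition mass of stage 1 = 963,000+139,000 + 124,000+12,100 + 29,600+2,400 + 4,790 = 1,274,890 kg.
Stage 1: m₀ = 1,274,890 kg, m_f = 1,274,890 − 963,000 = 311,890 kg; Δv = 282×9.80665×ln(4.088) = 2765.5×1.4080 ≈ 3894 m/s.
Stage 2: m₀ = 172,890 kg, m_f = 172,890 − 124,000 = 48,890 kg; Δv = 311×9.80665×ln(3.536) = 3049.9×1.2631 ≈ 3852 m/s.
Stage 3: m₀ = 36,790 kg, m_f = 36,790 − 29,600 = 7,190 kg; Δv = 369×9.80665×ln(5.117) = 3618.7×1.6325 ≈ 5908 m/s.
Total Δv = 3894 + 3852 + 5908 = 13654 m/s.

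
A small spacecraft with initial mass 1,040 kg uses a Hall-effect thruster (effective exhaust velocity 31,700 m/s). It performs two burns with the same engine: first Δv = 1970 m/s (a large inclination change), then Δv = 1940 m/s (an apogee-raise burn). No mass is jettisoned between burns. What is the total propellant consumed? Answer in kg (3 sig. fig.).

total propellant consumed ≈ 121 kg

After the first burn: m = 1040 × exp(−1970/31700.0) = 1040 × 0.93975 = 977.34 kg.
After the second burn: m = 977.34 × exp(−1940/31700.0) = 977.34 × 0.94064 = 919.325 kg.
Total propellant = m₀ − m_final = 1040 − 919.325 = 120.675 kg.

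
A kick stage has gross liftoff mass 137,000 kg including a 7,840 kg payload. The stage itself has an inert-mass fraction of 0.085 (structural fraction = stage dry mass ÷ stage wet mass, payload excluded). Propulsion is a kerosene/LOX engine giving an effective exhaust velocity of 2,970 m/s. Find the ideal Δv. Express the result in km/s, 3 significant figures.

Δv ≈ 5.90 km/s

Stage wet mass = m₀ − payload = 137,000 − 7,840 = 129,160 kg.
Stage dry mass = ε × stage wet mass = 0.085 × 129,160 = 10,978.6 kg.
Burnout mass m_f = stage dry + payload = 10,978.6 + 7,840 = 18,818.6 kg.
Using Δv = v_e ln(m₀/m_f): Δv = v_e · ln(137,000/18,818.6) = 2970.0 × ln(7.28) = 2970.0 × 1.9851 ≈ 5896 m/s.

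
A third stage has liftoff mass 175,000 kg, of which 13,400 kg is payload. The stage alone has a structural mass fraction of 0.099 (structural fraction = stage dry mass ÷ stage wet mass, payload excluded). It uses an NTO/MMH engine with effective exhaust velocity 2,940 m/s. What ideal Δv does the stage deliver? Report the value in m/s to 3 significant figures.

Stage wet mass = m₀ − payload = 175,000 − 13,400 = 161,600 kg.
Stage dry mass = ε × stage wet mass = 0.099 × 161,600 = 15,998.4 kg.
Burnout mass m_f = stage dry + payload = 15,998.4 + 13,400 = 29,398.4 kg.
Δv = v_e · ln(175,000/29,398.4) = 2940.0 × ln(5.953) = 2940.0 × 1.7838 ≈ 5245 m/s.

Δv ≈ 5240 m/s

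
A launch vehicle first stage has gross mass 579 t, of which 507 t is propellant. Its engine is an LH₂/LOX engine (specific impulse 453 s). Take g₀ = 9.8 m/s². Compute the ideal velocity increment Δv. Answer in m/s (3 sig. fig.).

Δv ≈ 9250 m/s

v_e = Isp · g₀ = 453 × 9.8 = 4439.4 m/s.
m_f = m₀ − m_prop = 579 − 507 = 72 t.
By the Tsiolkovsky rocket equation, Δv = v_e · ln(m₀/m_f) = 4439.4 × ln(8.042) = 4439.4 × 2.0846 ≈ 9254.5 m/s.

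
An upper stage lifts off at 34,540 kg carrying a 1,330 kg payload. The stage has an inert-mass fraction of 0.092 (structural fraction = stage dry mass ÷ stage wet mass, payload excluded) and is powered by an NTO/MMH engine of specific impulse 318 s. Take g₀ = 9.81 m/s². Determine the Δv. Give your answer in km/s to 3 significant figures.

Δv ≈ 6.44 km/s

Stage wet mass = m₀ − payload = 34,540 − 1,330 = 33,210 kg.
Stage dry mass = ε × stage wet mass = 0.092 × 33,210 = 3,055.32 kg.
Burnout mass m_f = stage dry + payload = 3,055.32 + 1,330 = 4,385.32 kg.
v_e = Isp · g₀ = 318 × 9.81 = 3119.6 m/s.
Rocket equation: Δv = v_e · ln(34,540/4,385.32) = 3119.6 × ln(7.876) = 3119.6 × 2.0639 ≈ 6438 m/s.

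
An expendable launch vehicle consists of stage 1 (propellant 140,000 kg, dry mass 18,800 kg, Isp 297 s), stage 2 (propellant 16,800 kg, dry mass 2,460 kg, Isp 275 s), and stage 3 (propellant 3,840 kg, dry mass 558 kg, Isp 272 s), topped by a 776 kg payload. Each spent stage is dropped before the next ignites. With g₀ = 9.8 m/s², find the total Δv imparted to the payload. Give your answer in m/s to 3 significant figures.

Ignition mass of stage 1 = 140,000+18,800 + 16,800+2,460 + 3,840+558 + 776 = 183,234 kg.
Stage 1: m₀ = 183,234 kg, m_f = 183,234 − 140,000 = 43,234 kg; Δv = 297×9.8×ln(4.238) = 2910.6×1.4441 ≈ 4203 m/s.
Stage 2: m₀ = 24,434 kg, m_f = 24,434 − 16,800 = 7,634 kg; Δv = 275×9.8×ln(3.201) = 2695.0×1.1634 ≈ 3135 m/s.
Stage 3: m₀ = 5,174 kg, m_f = 5,174 − 3,840 = 1,334 kg; Δv = 272×9.8×ln(3.879) = 2665.6×1.3555 ≈ 3613 m/s.
Total Δv = 4203 + 3135 + 3613 = 10951 m/s.

Δv ≈ 11000 m/s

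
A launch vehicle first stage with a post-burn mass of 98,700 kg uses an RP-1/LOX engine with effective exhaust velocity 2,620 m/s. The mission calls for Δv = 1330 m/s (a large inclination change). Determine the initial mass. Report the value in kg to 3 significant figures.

initial mass ≈ 164000 kg

m₀/m_f = exp(Δv / v_e) = exp(1330 / 2620.0) = exp(0.5076) = 1.6614.
m₀ = m_f × 1.6614 = 98,700 × 1.6614 = 163,980 kg.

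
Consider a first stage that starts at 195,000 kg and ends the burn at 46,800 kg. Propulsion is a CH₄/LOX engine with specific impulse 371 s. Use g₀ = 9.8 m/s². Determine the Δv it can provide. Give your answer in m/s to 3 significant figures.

v_e = Isp · g₀ = 371 × 9.8 = 3635.8 m/s.
Δv = v_e · ln(m₀/m_f) = 3635.8 × ln(4.167) = 3635.8 × 1.4271 ≈ 5188.7 m/s.

Δv ≈ 5190 m/s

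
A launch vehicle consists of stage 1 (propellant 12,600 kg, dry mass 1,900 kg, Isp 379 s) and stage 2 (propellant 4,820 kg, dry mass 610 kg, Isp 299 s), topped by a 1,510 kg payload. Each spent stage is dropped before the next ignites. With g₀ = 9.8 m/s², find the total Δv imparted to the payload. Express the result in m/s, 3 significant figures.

Ignition mass of stage 1 = 12,600+1,900 + 4,820+610 + 1,510 = 21,440 kg.
Stage 1: m₀ = 21,440 kg, m_f = 21,440 − 12,600 = 8,840 kg; Δv = 379×9.8×ln(2.425) = 3714.2×0.8860 ≈ 3291 m/s.
Stage 2: m₀ = 6,940 kg, m_f = 6,940 − 4,820 = 2,120 kg; Δv = 299×9.8×ln(3.274) = 2930.2×1.1859 ≈ 3475 m/s.
Total Δv = 3291 + 3475 = 6766 m/s.

Δv ≈ 6770 m/s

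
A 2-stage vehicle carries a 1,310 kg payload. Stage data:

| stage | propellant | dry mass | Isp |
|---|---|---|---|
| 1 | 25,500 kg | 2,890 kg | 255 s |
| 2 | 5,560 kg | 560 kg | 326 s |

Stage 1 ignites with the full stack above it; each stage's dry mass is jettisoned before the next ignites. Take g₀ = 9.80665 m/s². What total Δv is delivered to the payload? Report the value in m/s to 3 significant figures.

Ignition mass of stage 1 = 25,500+2,890 + 5,560+560 + 1,310 = 35,820 kg.
Stage 1: m₀ = 35,820 kg, m_f = 35,820 − 25,500 = 10,320 kg; Δv = 255×9.80665×ln(3.471) = 2500.7×1.2444 ≈ 3112 m/s.
Stage 2: m₀ = 7,430 kg, m_f = 7,430 − 5,560 = 1,870 kg; Δv = 326×9.80665×ln(3.973) = 3197.0×1.3796 ≈ 4410 m/s.
Total Δv = 3112 + 4410 = 7522 m/s.

Δv ≈ 7520 m/s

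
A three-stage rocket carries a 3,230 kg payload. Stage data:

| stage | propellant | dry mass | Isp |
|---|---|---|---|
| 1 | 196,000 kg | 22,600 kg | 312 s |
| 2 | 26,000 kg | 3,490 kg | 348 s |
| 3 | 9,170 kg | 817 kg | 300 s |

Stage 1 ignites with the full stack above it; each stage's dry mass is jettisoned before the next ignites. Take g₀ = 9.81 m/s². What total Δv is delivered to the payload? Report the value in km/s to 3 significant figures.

Δv ≈ 10.9 km/s

Ignition mass of stage 1 = 196,000+22,600 + 26,000+3,490 + 9,170+817 + 3,230 = 261,307 kg.
Stage 1: m₀ = 261,307 kg, m_f = 261,307 − 196,000 = 65,307 kg; Δv = 312×9.81×ln(4.001) = 3060.7×1.3866 ≈ 4244 m/s.
Stage 2: m₀ = 42,707 kg, m_f = 42,707 − 26,000 = 16,707 kg; Δv = 348×9.81×ln(2.556) = 3413.9×0.9385 ≈ 3204 m/s.
Stage 3: m₀ = 13,217 kg, m_f = 13,217 − 9,170 = 4,047 kg; Δv = 300×9.81×ln(3.266) = 2943.0×1.1835 ≈ 3483 m/s.
Total Δv = 4244 + 3204 + 3483 = 10931 m/s.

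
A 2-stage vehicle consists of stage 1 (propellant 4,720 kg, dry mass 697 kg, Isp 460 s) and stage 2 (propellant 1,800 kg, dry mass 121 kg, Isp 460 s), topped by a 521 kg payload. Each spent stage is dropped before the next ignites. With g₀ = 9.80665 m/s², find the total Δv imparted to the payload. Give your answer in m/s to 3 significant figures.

Ignition mass of stage 1 = 4,720+697 + 1,800+121 + 521 = 7,859 kg.
Stage 1: m₀ = 7,859 kg, m_f = 7,859 − 4,720 = 3,139 kg; Δv = 460×9.80665×ln(2.504) = 4511.1×0.9178 ≈ 4140 m/s.
Stage 2: m₀ = 2,442 kg, m_f = 2,442 − 1,800 = 642 kg; Δv = 460×9.80665×ln(3.804) = 4511.1×1.3360 ≈ 6027 m/s.
Total Δv = 4140 + 6027 = 10167 m/s.

Δv ≈ 10200 m/s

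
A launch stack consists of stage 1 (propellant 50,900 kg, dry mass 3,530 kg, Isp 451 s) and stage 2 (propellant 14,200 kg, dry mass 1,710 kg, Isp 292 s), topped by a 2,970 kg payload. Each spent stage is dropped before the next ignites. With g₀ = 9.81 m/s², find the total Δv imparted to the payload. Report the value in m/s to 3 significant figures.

Δv ≈ 9240 m/s

Ignition mass of stage 1 = 50,900+3,530 + 14,200+1,710 + 2,970 = 73,310 kg.
Stage 1: m₀ = 73,310 kg, m_f = 73,310 − 50,900 = 22,410 kg; Δv = 451×9.81×ln(3.271) = 4424.3×1.1852 ≈ 5244 m/s.
Stage 2: m₀ = 18,880 kg, m_f = 18,880 − 14,200 = 4,680 kg; Δv = 292×9.81×ln(4.034) = 2864.5×1.3948 ≈ 3995 m/s.
Total Δv = 5244 + 3995 = 9239 m/s.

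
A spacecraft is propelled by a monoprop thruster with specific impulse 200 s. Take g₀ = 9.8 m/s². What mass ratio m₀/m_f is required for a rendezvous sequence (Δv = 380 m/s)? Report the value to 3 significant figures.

mass ratio ≈ 1.21

v_e = Isp · g₀ = 200 × 9.8 = 1960.0 m/s.
m₀/m_f = exp(Δv / v_e) = exp(380 / 1960.0) = exp(0.1939) = 1.2139.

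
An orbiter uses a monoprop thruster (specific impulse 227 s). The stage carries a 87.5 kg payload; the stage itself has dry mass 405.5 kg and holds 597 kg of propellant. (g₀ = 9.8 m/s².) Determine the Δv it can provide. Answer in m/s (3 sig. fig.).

Δv ≈ 1770 m/s

v_e = Isp · g₀ = 227 × 9.8 = 2224.6 m/s.
m₀ = payload + dry + propellant = 87.5 + 405.5 + 597 = 1,090 kg.
m_f = payload + dry = 87.5 + 405.5 = 493 kg.
From the ideal rocket equation, Δv = v_e · ln(m₀/m_f) = 2224.6 × ln(2.211) = 2224.6 × 0.7934 ≈ 1765.1 m/s.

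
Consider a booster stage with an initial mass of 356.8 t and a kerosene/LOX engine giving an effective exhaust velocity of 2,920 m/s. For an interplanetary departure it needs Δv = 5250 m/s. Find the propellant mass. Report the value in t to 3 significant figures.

propellant mass ≈ 298 t

Using Δv = v_e ln(m₀/m_f): m₀/m_f = exp(Δv / v_e) = exp(5250 / 2920.0) = exp(1.7979) = 6.0372.
m_f = 356.8 / 6.0372 = 59.1002 t, so propellant = m₀ − m_f = 356.8 − 59.1002 = 297.6998 t.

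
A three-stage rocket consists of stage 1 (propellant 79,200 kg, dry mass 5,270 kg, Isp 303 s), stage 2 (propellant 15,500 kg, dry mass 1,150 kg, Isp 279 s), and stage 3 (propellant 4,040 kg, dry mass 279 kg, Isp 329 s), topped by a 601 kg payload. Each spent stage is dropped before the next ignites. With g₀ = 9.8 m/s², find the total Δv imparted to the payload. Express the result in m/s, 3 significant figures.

Δv ≈ 13100 m/s

Ignition mass of stage 1 = 79,200+5,270 + 15,500+1,150 + 4,040+279 + 601 = 106,040 kg.
Stage 1: m₀ = 106,040 kg, m_f = 106,040 − 79,200 = 26,840 kg; Δv = 303×9.8×ln(3.951) = 2969.4×1.3739 ≈ 4080 m/s.
Stage 2: m₀ = 21,570 kg, m_f = 21,570 − 15,500 = 6,070 kg; Δv = 279×9.8×ln(3.554) = 2734.2×1.2679 ≈ 3467 m/s.
Stage 3: m₀ = 4,920 kg, m_f = 4,920 − 4,040 = 880 kg; Δv = 329×9.8×ln(5.591) = 3224.2×1.7211 ≈ 5549 m/s.
Total Δv = 4080 + 3467 + 5549 = 13096 m/s.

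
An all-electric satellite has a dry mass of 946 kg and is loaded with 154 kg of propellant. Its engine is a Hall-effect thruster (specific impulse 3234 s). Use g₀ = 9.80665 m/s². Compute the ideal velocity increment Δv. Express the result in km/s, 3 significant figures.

v_e = Isp · g₀ = 3234 × 9.80665 = 31714.7 m/s.
m₀ = m_dry + m_prop = 946 + 154 = 1,100 kg.
Δv = v_e · ln(m₀/m_f) = 31714.7 × ln(1.163) = 31714.7 × 0.1508 ≈ 4783.3 m/s.

Δv ≈ 4.78 km/s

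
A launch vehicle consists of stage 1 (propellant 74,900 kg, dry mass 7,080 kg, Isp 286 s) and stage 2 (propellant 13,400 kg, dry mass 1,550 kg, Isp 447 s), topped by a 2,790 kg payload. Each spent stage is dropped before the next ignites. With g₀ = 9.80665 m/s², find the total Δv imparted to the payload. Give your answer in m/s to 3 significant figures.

Δv ≈ 10100 m/s

Ignition mass of stage 1 = 74,900+7,080 + 13,400+1,550 + 2,790 = 99,720 kg.
Stage 1: m₀ = 99,720 kg, m_f = 99,720 − 74,900 = 24,820 kg; Δv = 286×9.80665×ln(4.018) = 2804.7×1.3907 ≈ 3901 m/s.
Stage 2: m₀ = 17,740 kg, m_f = 17,740 − 13,400 = 4,340 kg; Δv = 447×9.80665×ln(4.088) = 4383.6×1.4079 ≈ 6172 m/s.
Total Δv = 3901 + 6172 = 10073 m/s.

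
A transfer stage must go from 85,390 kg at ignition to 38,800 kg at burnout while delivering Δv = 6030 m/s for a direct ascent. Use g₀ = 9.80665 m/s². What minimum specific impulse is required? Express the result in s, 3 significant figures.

ln(m₀/m_f) = ln(85390/38800) = ln(2.201) = 0.7888.
From the ideal rocket equation, v_e = Δv / ln(m₀/m_f) = 6030 / 0.7888 = 7644.4 m/s.
Isp = v_e / g₀ = 7644.4 / 9.80665 = 779.5 s.

Isp ≈ 780 s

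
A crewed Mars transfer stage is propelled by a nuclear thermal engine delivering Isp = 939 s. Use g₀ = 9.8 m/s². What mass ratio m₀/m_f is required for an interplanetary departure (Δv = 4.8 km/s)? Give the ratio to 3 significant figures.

v_e = Isp · g₀ = 939 × 9.8 = 9202.2 m/s.
m₀/m_f = exp(Δv / v_e) = exp(4800 / 9202.2) = exp(0.5216) = 1.6847.

mass ratio ≈ 1.68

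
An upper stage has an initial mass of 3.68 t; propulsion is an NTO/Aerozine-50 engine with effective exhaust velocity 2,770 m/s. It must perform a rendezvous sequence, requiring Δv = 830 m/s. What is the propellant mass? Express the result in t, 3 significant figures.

propellant mass ≈ 0.953 t

By the Tsiolkovsky rocket equation, m₀/m_f = exp(Δv / v_e) = exp(830 / 2770.0) = exp(0.2996) = 1.3494.
m_f = 3.68 / 1.3494 = 2.72714 t, so propellant = m₀ − m_f = 3.68 − 2.72714 = 0.95286 t.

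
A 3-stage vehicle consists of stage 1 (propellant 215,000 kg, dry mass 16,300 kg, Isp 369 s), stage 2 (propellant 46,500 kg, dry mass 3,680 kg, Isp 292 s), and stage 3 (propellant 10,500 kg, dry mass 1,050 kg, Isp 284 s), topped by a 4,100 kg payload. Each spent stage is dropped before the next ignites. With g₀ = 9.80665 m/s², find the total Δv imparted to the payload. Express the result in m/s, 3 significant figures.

Ignition mass of stage 1 = 215,000+16,300 + 46,500+3,680 + 10,500+1,050 + 4,100 = 297,130 kg.
Stage 1: m₀ = 297,130 kg, m_f = 297,130 − 215,000 = 82,130 kg; Δv = 369×9.80665×ln(3.618) = 3618.7×1.2859 ≈ 4653 m/s.
Stage 2: m₀ = 65,830 kg, m_f = 65,830 − 46,500 = 19,330 kg; Δv = 292×9.80665×ln(3.406) = 2863.5×1.2254 ≈ 3509 m/s.
Stage 3: m₀ = 15,650 kg, m_f = 15,650 − 10,500 = 5,150 kg; Δv = 284×9.80665×ln(3.039) = 2785.1×1.1115 ≈ 3096 m/s.
Total Δv = 4653 + 3509 + 3096 = 11258 m/s.

Δv ≈ 11300 m/s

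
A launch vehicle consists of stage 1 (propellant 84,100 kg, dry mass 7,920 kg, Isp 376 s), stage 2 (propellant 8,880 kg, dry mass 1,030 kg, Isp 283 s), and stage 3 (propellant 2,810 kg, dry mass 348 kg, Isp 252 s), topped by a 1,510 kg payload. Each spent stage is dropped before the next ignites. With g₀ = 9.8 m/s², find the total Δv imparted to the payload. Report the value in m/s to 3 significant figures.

Ignition mass of stage 1 = 84,100+7,920 + 8,880+1,030 + 2,810+348 + 1,510 = 106,598 kg.
Stage 1: m₀ = 106,598 kg, m_f = 106,598 − 84,100 = 22,498 kg; Δv = 376×9.8×ln(4.738) = 3684.8×1.5556 ≈ 5732 m/s.
Stage 2: m₀ = 14,578 kg, m_f = 14,578 − 8,880 = 5,698 kg; Δv = 283×9.8×ln(2.558) = 2773.4×0.9394 ≈ 2605 m/s.
Stage 3: m₀ = 4,668 kg, m_f = 4,668 − 2,810 = 1,858 kg; Δv = 252×9.8×ln(2.512) = 2469.6×0.9212 ≈ 2275 m/s.
Total Δv = 5732 + 2605 + 2275 = 10612 m/s.

Δv ≈ 10600 m/s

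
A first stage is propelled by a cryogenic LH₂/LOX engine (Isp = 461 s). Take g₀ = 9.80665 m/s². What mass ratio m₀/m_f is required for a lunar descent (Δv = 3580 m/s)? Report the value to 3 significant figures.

mass ratio ≈ 2.21

v_e = Isp · g₀ = 461 × 9.80665 = 4520.9 m/s.
m₀/m_f = exp(Δv / v_e) = exp(3580 / 4520.9) = exp(0.7919) = 2.2076.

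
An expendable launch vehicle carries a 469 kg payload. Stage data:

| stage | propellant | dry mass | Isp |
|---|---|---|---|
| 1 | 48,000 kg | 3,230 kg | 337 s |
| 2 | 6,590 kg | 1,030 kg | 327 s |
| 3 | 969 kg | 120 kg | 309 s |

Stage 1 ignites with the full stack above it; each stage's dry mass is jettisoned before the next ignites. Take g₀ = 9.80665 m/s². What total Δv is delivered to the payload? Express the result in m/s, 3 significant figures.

Ignition mass of stage 1 = 48,000+3,230 + 6,590+1,030 + 969+120 + 469 = 60,408 kg.
Stage 1: m₀ = 60,408 kg, m_f = 60,408 − 48,000 = 12,408 kg; Δv = 337×9.80665×ln(4.868) = 3304.8×1.5828 ≈ 5231 m/s.
Stage 2: m₀ = 9,178 kg, m_f = 9,178 − 6,590 = 2,588 kg; Δv = 327×9.80665×ln(3.546) = 3206.8×1.2659 ≈ 4060 m/s.
Stage 3: m₀ = 1,558 kg, m_f = 1,558 − 969 = 589 kg; Δv = 309×9.80665×ln(2.645) = 3030.3×0.9727 ≈ 2948 m/s.
Total Δv = 5231 + 4060 + 2948 = 12239 m/s.

Δv ≈ 12200 m/s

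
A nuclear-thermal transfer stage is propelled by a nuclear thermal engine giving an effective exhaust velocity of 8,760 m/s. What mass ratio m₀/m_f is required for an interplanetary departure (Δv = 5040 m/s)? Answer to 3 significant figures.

From the ideal rocket equation, m₀/m_f = exp(Δv / v_e) = exp(5040 / 8760.0) = exp(0.5753) = 1.7777.

mass ratio ≈ 1.78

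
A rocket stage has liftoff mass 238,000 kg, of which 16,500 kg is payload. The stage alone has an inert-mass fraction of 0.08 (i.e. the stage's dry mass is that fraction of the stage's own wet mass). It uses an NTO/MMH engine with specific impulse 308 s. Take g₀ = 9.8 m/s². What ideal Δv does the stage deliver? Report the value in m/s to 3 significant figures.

Δv ≈ 5850 m/s

Stage wet mass = m₀ − payload = 238,000 − 16,500 = 221,500 kg.
Stage dry mass = ε × stage wet mass = 0.08 × 221,500 = 17,720 kg.
Burnout mass m_f = stage dry + payload = 17,720 + 16,500 = 34,220 kg.
v_e = Isp · g₀ = 308 × 9.8 = 3018.4 m/s.
By the Tsiolkovsky rocket equation, Δv = v_e · ln(238,000/34,220) = 3018.4 × ln(6.955) = 3018.4 × 1.9395 ≈ 5854 m/s.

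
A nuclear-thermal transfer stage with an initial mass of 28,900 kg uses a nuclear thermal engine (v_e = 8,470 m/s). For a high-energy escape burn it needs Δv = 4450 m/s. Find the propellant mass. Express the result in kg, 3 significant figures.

propellant mass ≈ 11800 kg

From the ideal rocket equation, m₀/m_f = exp(Δv / v_e) = exp(4450 / 8470.0) = exp(0.5254) = 1.6911.
m_f = 28,900 / 1.6911 = 17,089.5 kg, so propellant = m₀ − m_f = 28,900 − 17,089.5 = 11,810.5 kg.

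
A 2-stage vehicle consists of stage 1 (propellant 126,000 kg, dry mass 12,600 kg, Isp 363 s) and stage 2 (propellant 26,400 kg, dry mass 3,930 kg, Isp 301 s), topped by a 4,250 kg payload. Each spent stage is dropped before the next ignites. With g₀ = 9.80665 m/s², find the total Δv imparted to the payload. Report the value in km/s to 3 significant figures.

Δv ≈ 8.88 km/s

Ignition mass of stage 1 = 126,000+12,600 + 26,400+3,930 + 4,250 = 173,180 kg.
Stage 1: m₀ = 173,180 kg, m_f = 173,180 − 126,000 = 47,180 kg; Δv = 363×9.80665×ln(3.671) = 3559.8×1.3004 ≈ 4629 m/s.
Stage 2: m₀ = 34,580 kg, m_f = 34,580 − 26,400 = 8,180 kg; Δv = 301×9.80665×ln(4.227) = 2951.8×1.4416 ≈ 4255 m/s.
Total Δv = 4629 + 4255 = 8884 m/s.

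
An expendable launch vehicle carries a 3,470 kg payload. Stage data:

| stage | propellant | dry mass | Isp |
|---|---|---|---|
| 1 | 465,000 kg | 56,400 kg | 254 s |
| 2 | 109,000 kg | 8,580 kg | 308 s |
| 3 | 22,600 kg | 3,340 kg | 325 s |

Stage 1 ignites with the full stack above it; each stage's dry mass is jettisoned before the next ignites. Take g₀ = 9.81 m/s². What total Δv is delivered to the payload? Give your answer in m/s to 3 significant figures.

Δv ≈ 11700 m/s

Ignition mass of stage 1 = 465,000+56,400 + 109,000+8,580 + 22,600+3,340 + 3,470 = 668,390 kg.
Stage 1: m₀ = 668,390 kg, m_f = 668,390 − 465,000 = 203,390 kg; Δv = 254×9.81×ln(3.286) = 2491.7×1.1897 ≈ 2965 m/s.
Stage 2: m₀ = 146,990 kg, m_f = 146,990 − 109,000 = 37,990 kg; Δv = 308×9.81×ln(3.869) = 3021.5×1.3530 ≈ 4088 m/s.
Stage 3: m₀ = 29,410 kg, m_f = 29,410 − 22,600 = 6,810 kg; Δv = 325×9.81×ln(4.319) = 3188.2×1.4629 ≈ 4664 m/s.
Total Δv = 2965 + 4088 + 4664 = 11717 m/s.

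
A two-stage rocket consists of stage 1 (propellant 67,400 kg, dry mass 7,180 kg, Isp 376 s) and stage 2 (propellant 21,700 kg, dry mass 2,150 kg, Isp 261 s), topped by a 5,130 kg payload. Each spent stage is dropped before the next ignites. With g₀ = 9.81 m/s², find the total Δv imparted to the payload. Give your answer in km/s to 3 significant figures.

Δv ≈ 7.42 km/s

Ignition mass of stage 1 = 67,400+7,180 + 21,700+2,150 + 5,130 = 103,560 kg.
Stage 1: m₀ = 103,560 kg, m_f = 103,560 − 67,400 = 36,160 kg; Δv = 376×9.81×ln(2.864) = 3688.6×1.0522 ≈ 3881 m/s.
Stage 2: m₀ = 28,980 kg, m_f = 28,980 − 21,700 = 7,280 kg; Δv = 261×9.81×ln(3.981) = 2560.4×1.3815 ≈ 3537 m/s.
Total Δv = 3881 + 3537 = 7418 m/s.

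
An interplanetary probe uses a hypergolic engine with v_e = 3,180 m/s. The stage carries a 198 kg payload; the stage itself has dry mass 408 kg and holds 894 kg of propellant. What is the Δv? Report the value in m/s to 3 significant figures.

Δv ≈ 2880 m/s

m₀ = payload + dry + propellant = 198 + 408 + 894 = 1,500 kg.
m_f = payload + dry = 198 + 408 = 606 kg.
By the Tsiolkovsky rocket equation, Δv = v_e · ln(m₀/m_f) = 3180.0 × ln(2.475) = 3180.0 × 0.9063 ≈ 2882.2 m/s.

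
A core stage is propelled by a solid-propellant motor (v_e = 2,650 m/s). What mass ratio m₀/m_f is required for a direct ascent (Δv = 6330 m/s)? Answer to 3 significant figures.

Rocket equation: m₀/m_f = exp(Δv / v_e) = exp(6330 / 2650.0) = exp(2.3887) = 10.8991.

mass ratio ≈ 10.9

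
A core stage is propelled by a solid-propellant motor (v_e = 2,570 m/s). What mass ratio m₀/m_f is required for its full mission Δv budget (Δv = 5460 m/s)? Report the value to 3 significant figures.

m₀/m_f = exp(Δv / v_e) = exp(5460 / 2570.0) = exp(2.1245) = 8.3688.

mass ratio ≈ 8.37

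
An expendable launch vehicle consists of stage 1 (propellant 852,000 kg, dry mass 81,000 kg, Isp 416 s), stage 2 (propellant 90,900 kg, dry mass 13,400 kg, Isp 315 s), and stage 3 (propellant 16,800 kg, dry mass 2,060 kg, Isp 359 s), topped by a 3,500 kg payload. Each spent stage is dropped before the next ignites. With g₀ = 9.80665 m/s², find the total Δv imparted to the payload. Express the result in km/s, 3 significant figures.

Δv ≈ 15.5 km/s

Ignition mass of stage 1 = 852,000+81,000 + 90,900+13,400 + 16,800+2,060 + 3,500 = 1,059,660 kg.
Stage 1: m₀ = 1,059,660 kg, m_f = 1,059,660 − 852,000 = 207,660 kg; Δv = 416×9.80665×ln(5.103) = 4079.6×1.6298 ≈ 6649 m/s.
Stage 2: m₀ = 126,660 kg, m_f = 126,660 − 90,900 = 35,760 kg; Δv = 315×9.80665×ln(3.542) = 3089.1×1.2647 ≈ 3907 m/s.
Stage 3: m₀ = 22,360 kg, m_f = 22,360 − 16,800 = 5,560 kg; Δv = 359×9.80665×ln(4.022) = 3520.6×1.3917 ≈ 4900 m/s.
Total Δv = 6649 + 3907 + 4900 = 15456 m/s.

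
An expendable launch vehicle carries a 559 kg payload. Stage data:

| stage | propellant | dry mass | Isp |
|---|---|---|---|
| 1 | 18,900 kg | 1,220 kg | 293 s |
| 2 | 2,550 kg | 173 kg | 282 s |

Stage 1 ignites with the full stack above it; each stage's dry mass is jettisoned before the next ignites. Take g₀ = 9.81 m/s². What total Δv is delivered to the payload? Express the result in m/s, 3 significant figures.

Ignition mass of stage 1 = 18,900+1,220 + 2,550+173 + 559 = 23,402 kg.
Stage 1: m₀ = 23,402 kg, m_f = 23,402 − 18,900 = 4,502 kg; Δv = 293×9.81×ln(5.198) = 2874.3×1.6483 ≈ 4738 m/s.
Stage 2: m₀ = 3,282 kg, m_f = 3,282 − 2,550 = 732 kg; Δv = 282×9.81×ln(4.484) = 2766.4×1.5004 ≈ 4151 m/s.
Total Δv = 4738 + 4151 = 8889 m/s.

Δv ≈ 8890 m/s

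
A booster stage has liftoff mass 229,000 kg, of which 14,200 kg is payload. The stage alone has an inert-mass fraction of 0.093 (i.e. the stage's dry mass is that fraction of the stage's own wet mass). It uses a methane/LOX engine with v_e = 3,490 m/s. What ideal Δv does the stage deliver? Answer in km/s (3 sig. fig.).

Δv ≈ 6.64 km/s

Stage wet mass = m₀ − payload = 229,000 − 14,200 = 214,800 kg.
Stage dry mass = ε × stage wet mass = 0.093 × 214,800 = 19,976.4 kg.
Burnout mass m_f = stage dry + payload = 19,976.4 + 14,200 = 34,176.4 kg.
By the Tsiolkovsky rocket equation, Δv = v_e · ln(229,000/34,176.4) = 3490.0 × ln(6.701) = 3490.0 × 1.9022 ≈ 6639 m/s.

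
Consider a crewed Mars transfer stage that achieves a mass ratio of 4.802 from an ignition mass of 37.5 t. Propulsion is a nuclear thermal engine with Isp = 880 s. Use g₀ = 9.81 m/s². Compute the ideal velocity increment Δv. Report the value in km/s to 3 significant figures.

Δv ≈ 13.5 km/s

v_e = Isp · g₀ = 880 × 9.81 = 8632.8 m/s.
Using Δv = v_e ln(m₀/m_f): Δv = v_e · ln(4.802) = 8632.8 × 1.5690 ≈ 13545.1 m/s.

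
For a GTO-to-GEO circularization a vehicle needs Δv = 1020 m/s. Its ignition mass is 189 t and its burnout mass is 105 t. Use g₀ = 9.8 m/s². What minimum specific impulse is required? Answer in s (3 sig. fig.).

Isp ≈ 177 s

ln(m₀/m_f) = ln(189000/105000) = ln(1.8) = 0.5878.
v_e = Δv / ln(m₀/m_f) = 1020 / 0.5878 = 1735.3 m/s.
Isp = v_e / g₀ = 1735.3 / 9.8 = 177.1 s.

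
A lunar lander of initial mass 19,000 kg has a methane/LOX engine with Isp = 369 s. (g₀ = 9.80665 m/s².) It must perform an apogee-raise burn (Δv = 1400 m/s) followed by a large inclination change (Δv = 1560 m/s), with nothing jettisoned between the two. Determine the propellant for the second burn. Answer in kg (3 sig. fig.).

v_e = Isp · g₀ = 369 × 9.80665 = 3618.7 m/s.
After the first burn: m = 19000 × exp(−1400/3618.7) = 19000 × 0.67917 = 12,904.2 kg.
After the second burn: m = 12,904.2 × exp(−1560/3618.7) = 12,904.2 × 0.64979 = 8,385.02 kg.
Second-burn propellant = 12,904.2 − 8,385.02 = 4,519.18 kg.

propellant for the second burn ≈ 4520 kg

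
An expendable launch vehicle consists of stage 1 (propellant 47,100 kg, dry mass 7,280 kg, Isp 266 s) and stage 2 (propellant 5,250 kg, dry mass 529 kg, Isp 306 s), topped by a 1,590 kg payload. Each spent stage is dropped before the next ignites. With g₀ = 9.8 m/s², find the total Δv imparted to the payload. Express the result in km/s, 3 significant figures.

Ignition mass of stage 1 = 47,100+7,280 + 5,250+529 + 1,590 = 61,749 kg.
Stage 1: m₀ = 61,749 kg, m_f = 61,749 − 47,100 = 14,649 kg; Δv = 266×9.8×ln(4.215) = 2606.8×1.4387 ≈ 3750 m/s.
Stage 2: m₀ = 7,369 kg, m_f = 7,369 − 5,250 = 2,119 kg; Δv = 306×9.8×ln(3.478) = 2998.8×1.2463 ≈ 3738 m/s.
Total Δv = 3750 + 3738 = 7488 m/s.

Δv ≈ 7.49 km/s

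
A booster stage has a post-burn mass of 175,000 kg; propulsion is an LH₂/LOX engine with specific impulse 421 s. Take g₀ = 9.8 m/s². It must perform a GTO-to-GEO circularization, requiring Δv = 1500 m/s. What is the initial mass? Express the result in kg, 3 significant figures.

initial mass ≈ 252000 kg

v_e = Isp · g₀ = 421 × 9.8 = 4125.8 m/s.
m₀/m_f = exp(Δv / v_e) = exp(1500 / 4125.8) = exp(0.3636) = 1.4384.
m₀ = m_f × 1.4384 = 175,000 × 1.4384 = 251,720 kg.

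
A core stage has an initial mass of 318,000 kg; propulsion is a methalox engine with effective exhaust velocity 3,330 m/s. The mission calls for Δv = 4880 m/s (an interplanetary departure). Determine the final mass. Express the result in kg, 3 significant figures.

final mass ≈ 73400 kg

By the Tsiolkovsky rocket equation, m₀/m_f = exp(Δv / v_e) = exp(4880 / 3330.0) = exp(1.4655) = 4.3296.
m_f = m₀ / 4.3296 = 318,000 / 4.3296 = 73,447.9 kg.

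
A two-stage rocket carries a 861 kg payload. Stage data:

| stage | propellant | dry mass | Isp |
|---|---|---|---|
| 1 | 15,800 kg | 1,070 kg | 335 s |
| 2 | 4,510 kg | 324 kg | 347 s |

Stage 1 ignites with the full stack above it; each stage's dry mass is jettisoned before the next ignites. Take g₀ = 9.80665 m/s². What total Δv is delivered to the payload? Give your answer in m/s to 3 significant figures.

Δv ≈ 9300 m/s

Ignition mass of stage 1 = 15,800+1,070 + 4,510+324 + 861 = 22,565 kg.
Stage 1: m₀ = 22,565 kg, m_f = 22,565 − 15,800 = 6,765 kg; Δv = 335×9.80665×ln(3.336) = 3285.2×1.2046 ≈ 3958 m/s.
Stage 2: m₀ = 5,695 kg, m_f = 5,695 − 4,510 = 1,185 kg; Δv = 347×9.80665×ln(4.806) = 3402.9×1.5698 ≈ 5342 m/s.
Total Δv = 3958 + 5342 = 9300 m/s.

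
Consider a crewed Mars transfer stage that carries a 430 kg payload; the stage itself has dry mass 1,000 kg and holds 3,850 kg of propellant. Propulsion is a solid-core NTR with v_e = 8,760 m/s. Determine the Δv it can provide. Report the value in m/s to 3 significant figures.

Δv ≈ 11400 m/s

m₀ = payload + dry + propellant = 430 + 1,000 + 3,850 = 5,280 kg.
m_f = payload + dry = 430 + 1,000 = 1,430 kg.
From the ideal rocket equation, Δv = v_e · ln(m₀/m_f) = 8760.0 × ln(3.692) = 8760.0 × 1.3063 ≈ 11442.8 m/s.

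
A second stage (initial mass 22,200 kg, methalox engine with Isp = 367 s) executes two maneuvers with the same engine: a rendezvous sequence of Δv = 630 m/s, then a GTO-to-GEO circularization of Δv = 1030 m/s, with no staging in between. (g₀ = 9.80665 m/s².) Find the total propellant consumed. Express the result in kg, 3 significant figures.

v_e = Isp · g₀ = 367 × 9.80665 = 3599.0 m/s.
After the first burn: m = 22200 × exp(−630/3599.0) = 22200 × 0.83942 = 18,635.1 kg.
After the second burn: m = 18,635.1 × exp(−1030/3599.0) = 18,635.1 × 0.75112 = 13,997.2 kg.
Total propellant = m₀ − m_final = 22200 − 13,997.2 = 8,202.8 kg.

total propellant consumed ≈ 8200 kg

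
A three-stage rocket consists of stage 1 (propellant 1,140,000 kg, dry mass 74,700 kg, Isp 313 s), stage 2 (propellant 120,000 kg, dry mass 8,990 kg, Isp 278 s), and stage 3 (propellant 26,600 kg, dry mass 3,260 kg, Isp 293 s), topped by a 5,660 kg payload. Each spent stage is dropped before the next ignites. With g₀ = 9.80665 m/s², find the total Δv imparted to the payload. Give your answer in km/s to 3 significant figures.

Δv ≈ 12.9 km/s

Ignition mass of stage 1 = 1,140,000+74,700 + 120,000+8,990 + 26,600+3,260 + 5,660 = 1,379,210 kg.
Stage 1: m₀ = 1,379,210 kg, m_f = 1,379,210 − 1,140,000 = 239,210 kg; Δv = 313×9.80665×ln(5.766) = 3069.5×1.7519 ≈ 5377 m/s.
Stage 2: m₀ = 164,510 kg, m_f = 164,510 − 120,000 = 44,510 kg; Δv = 278×9.80665×ln(3.696) = 2726.2×1.3073 ≈ 3564 m/s.
Stage 3: m₀ = 35,520 kg, m_f = 35,520 − 26,600 = 8,920 kg; Δv = 293×9.80665×ln(3.982) = 2873.3×1.3818 ≈ 3970 m/s.
Total Δv = 5377 + 3564 + 3970 = 12911 m/s.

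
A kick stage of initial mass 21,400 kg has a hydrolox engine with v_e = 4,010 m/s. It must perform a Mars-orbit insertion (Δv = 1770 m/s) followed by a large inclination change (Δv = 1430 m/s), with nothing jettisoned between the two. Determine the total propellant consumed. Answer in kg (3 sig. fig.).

After the first burn: m = 21400 × exp(−1770/4010.0) = 21400 × 0.64314 = 13,763.2 kg.
After the second burn: m = 13,763.2 × exp(−1430/4010.0) = 13,763.2 × 0.70005 = 9,634.93 kg.
Total propellant = m₀ − m_final = 21400 − 9,634.93 = 11,765.07 kg.

total propellant consumed ≈ 11800 kg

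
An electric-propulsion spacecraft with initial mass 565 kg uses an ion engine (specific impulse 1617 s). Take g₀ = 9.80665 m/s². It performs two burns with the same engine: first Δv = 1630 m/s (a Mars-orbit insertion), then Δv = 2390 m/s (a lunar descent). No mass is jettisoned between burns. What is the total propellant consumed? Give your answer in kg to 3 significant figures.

v_e = Isp · g₀ = 1617 × 9.80665 = 15857.4 m/s.
After the first burn: m = 565 × exp(−1630/15857.4) = 565 × 0.90232 = 509.811 kg.
After the second burn: m = 509.811 × exp(−2390/15857.4) = 509.811 × 0.86009 = 438.483 kg.
Total propellant = m₀ − m_final = 565 − 438.483 = 126.517 kg.

total propellant consumed ≈ 127 kg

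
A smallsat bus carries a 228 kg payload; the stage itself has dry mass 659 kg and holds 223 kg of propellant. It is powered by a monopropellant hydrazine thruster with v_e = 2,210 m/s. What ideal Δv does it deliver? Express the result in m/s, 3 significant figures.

Δv ≈ 496 m/s

m₀ = payload + dry + propellant = 228 + 659 + 223 = 1,110 kg.
m_f = payload + dry = 228 + 659 = 887 kg.
Δv = v_e · ln(m₀/m_f) = 2210.0 × ln(1.251) = 2210.0 × 0.2243 ≈ 495.6 m/s.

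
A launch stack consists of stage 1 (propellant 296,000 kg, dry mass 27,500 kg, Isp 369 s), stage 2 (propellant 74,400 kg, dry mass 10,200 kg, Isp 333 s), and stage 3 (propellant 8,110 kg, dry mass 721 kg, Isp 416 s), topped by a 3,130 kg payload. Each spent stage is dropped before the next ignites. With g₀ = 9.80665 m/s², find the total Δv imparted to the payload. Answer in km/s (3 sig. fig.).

Δv ≈ 13.8 km/s

Ignition mass of stage 1 = 296,000+27,500 + 74,400+10,200 + 8,110+721 + 3,130 = 420,061 kg.
Stage 1: m₀ = 420,061 kg, m_f = 420,061 − 296,000 = 124,061 kg; Δv = 369×9.80665×ln(3.386) = 3618.7×1.2196 ≈ 4413 m/s.
Stage 2: m₀ = 96,561 kg, m_f = 96,561 − 74,400 = 22,161 kg; Δv = 333×9.80665×ln(4.357) = 3265.6×1.4718 ≈ 4806 m/s.
Stage 3: m₀ = 11,961 kg, m_f = 11,961 − 8,110 = 3,851 kg; Δv = 416×9.80665×ln(3.106) = 4079.6×1.1333 ≈ 4623 m/s.
Total Δv = 4413 + 4806 + 4623 = 13842 m/s.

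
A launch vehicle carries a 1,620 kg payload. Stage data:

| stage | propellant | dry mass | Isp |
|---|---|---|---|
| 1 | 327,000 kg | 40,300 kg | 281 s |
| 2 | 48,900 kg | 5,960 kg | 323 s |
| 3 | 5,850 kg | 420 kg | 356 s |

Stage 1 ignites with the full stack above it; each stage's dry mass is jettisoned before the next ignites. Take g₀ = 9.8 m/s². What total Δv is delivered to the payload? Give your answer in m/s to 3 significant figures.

Ignition mass of stage 1 = 327,000+40,300 + 48,900+5,960 + 5,850+420 + 1,620 = 430,050 kg.
Stage 1: m₀ = 430,050 kg, m_f = 430,050 − 327,000 = 103,050 kg; Δv = 281×9.8×ln(4.173) = 2753.8×1.4287 ≈ 3934 m/s.
Stage 2: m₀ = 62,750 kg, m_f = 62,750 − 48,900 = 13,850 kg; Δv = 323×9.8×ln(4.531) = 3165.4×1.5109 ≈ 4783 m/s.
Stage 3: m₀ = 7,890 kg, m_f = 7,890 − 5,850 = 2,040 kg; Δv = 356×9.8×ln(3.868) = 3488.8×1.3526 ≈ 4719 m/s.
Total Δv = 3934 + 4783 + 4719 = 13436 m/s.

Δv ≈ 13400 m/s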